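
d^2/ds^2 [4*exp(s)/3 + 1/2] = 4*exp(s)/3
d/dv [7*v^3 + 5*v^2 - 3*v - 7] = 21*v^2 + 10*v - 3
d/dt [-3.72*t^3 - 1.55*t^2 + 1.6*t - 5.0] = -11.16*t^2 - 3.1*t + 1.6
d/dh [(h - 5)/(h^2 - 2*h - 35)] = (h^2 - 2*h - 2*(h - 5)*(h - 1) - 35)/(-h^2 + 2*h + 35)^2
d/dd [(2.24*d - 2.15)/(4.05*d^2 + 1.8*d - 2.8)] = (-9.072*d^2 + 17.415*d - 2.402)/(16.4025*d^4 + 14.58*d^3 - 19.44*d^2 - 10.08*d + 7.84)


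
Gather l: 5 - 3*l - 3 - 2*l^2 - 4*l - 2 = -2*l^2 - 7*l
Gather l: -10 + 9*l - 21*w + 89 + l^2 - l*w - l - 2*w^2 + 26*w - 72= l^2 + l*(8 - w) - 2*w^2 + 5*w + 7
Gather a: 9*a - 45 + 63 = 9*a + 18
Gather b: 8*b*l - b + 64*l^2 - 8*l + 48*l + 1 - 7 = b*(8*l - 1) + 64*l^2 + 40*l - 6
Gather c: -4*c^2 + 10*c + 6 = -4*c^2 + 10*c + 6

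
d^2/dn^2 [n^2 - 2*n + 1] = 2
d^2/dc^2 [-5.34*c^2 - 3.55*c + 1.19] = -10.6800000000000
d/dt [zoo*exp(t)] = zoo*exp(t)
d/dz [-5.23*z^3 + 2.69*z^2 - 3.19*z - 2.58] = -15.69*z^2 + 5.38*z - 3.19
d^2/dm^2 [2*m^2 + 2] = 4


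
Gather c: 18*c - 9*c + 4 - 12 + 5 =9*c - 3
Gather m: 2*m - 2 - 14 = 2*m - 16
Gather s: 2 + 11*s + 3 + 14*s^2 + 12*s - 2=14*s^2 + 23*s + 3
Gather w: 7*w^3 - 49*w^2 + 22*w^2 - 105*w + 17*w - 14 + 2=7*w^3 - 27*w^2 - 88*w - 12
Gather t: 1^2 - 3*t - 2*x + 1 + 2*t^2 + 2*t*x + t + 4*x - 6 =2*t^2 + t*(2*x - 2) + 2*x - 4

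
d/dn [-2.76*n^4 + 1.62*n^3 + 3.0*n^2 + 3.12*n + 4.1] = -11.04*n^3 + 4.86*n^2 + 6.0*n + 3.12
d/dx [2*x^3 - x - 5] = 6*x^2 - 1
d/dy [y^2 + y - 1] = 2*y + 1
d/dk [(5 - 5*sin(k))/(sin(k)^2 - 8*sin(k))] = 5*(cos(k) - 2/tan(k) + 8*cos(k)/sin(k)^2)/(sin(k) - 8)^2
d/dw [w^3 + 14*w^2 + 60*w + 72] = 3*w^2 + 28*w + 60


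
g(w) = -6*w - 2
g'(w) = -6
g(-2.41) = 12.46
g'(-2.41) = -6.00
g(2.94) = -19.64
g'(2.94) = -6.00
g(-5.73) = 32.38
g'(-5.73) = -6.00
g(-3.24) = 17.44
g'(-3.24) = -6.00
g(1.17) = -9.02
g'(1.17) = -6.00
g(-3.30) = 17.80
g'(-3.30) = -6.00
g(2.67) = -18.02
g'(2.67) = -6.00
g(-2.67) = 14.02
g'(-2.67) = -6.00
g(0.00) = -2.00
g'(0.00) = -6.00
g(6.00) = -38.00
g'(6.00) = -6.00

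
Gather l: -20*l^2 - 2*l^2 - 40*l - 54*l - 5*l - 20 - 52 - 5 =-22*l^2 - 99*l - 77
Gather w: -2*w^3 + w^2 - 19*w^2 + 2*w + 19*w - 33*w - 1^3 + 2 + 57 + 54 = -2*w^3 - 18*w^2 - 12*w + 112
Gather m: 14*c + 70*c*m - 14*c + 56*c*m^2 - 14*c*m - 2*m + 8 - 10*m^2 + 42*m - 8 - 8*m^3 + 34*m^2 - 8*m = -8*m^3 + m^2*(56*c + 24) + m*(56*c + 32)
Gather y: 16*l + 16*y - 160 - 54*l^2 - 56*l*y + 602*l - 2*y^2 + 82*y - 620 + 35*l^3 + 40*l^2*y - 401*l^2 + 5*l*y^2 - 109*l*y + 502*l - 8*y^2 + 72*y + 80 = 35*l^3 - 455*l^2 + 1120*l + y^2*(5*l - 10) + y*(40*l^2 - 165*l + 170) - 700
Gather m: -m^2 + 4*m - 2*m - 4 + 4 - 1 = -m^2 + 2*m - 1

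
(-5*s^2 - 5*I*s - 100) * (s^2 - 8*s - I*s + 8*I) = -5*s^4 + 40*s^3 - 105*s^2 + 840*s + 100*I*s - 800*I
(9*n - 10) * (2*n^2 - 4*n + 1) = 18*n^3 - 56*n^2 + 49*n - 10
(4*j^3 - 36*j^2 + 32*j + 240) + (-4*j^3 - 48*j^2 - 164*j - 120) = -84*j^2 - 132*j + 120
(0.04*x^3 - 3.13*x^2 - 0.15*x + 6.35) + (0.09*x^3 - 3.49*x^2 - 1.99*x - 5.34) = 0.13*x^3 - 6.62*x^2 - 2.14*x + 1.01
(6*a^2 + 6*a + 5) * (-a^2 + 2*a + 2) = -6*a^4 + 6*a^3 + 19*a^2 + 22*a + 10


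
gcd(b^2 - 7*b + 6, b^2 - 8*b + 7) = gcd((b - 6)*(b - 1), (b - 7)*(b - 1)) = b - 1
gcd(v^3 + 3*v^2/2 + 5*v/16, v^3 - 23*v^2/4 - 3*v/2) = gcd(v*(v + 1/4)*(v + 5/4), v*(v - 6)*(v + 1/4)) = v^2 + v/4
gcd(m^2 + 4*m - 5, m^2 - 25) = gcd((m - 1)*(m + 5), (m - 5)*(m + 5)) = m + 5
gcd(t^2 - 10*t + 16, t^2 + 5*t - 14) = t - 2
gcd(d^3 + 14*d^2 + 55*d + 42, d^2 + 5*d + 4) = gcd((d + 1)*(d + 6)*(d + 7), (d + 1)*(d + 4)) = d + 1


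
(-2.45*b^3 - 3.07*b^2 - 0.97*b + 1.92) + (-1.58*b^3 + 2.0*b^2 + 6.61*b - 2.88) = -4.03*b^3 - 1.07*b^2 + 5.64*b - 0.96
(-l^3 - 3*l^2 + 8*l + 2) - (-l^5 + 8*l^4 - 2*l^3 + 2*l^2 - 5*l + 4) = l^5 - 8*l^4 + l^3 - 5*l^2 + 13*l - 2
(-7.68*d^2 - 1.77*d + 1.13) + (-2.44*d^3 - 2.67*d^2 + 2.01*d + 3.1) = -2.44*d^3 - 10.35*d^2 + 0.24*d + 4.23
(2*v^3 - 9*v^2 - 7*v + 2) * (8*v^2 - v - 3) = 16*v^5 - 74*v^4 - 53*v^3 + 50*v^2 + 19*v - 6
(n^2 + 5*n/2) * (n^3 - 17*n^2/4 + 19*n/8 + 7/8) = n^5 - 7*n^4/4 - 33*n^3/4 + 109*n^2/16 + 35*n/16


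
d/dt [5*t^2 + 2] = 10*t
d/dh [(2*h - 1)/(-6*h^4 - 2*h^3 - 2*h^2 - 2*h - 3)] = 2*(18*h^4 - 8*h^3 - h^2 - 2*h - 4)/(36*h^8 + 24*h^7 + 28*h^6 + 32*h^5 + 48*h^4 + 20*h^3 + 16*h^2 + 12*h + 9)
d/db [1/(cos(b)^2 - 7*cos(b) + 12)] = (2*cos(b) - 7)*sin(b)/(cos(b)^2 - 7*cos(b) + 12)^2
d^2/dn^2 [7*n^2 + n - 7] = 14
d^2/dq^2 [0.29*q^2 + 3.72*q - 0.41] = 0.580000000000000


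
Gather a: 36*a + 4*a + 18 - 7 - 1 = 40*a + 10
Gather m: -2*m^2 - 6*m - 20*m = -2*m^2 - 26*m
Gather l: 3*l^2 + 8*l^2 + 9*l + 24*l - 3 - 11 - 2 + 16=11*l^2 + 33*l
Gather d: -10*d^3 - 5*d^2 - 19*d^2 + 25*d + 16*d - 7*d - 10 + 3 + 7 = -10*d^3 - 24*d^2 + 34*d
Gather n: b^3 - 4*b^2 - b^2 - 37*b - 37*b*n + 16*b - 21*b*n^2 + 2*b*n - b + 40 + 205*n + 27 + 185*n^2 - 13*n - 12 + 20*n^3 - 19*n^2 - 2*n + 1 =b^3 - 5*b^2 - 22*b + 20*n^3 + n^2*(166 - 21*b) + n*(190 - 35*b) + 56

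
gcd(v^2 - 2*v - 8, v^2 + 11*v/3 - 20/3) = 1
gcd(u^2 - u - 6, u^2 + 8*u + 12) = u + 2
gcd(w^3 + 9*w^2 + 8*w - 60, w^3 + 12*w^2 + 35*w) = w + 5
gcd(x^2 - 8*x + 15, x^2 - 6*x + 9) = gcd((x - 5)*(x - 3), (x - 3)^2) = x - 3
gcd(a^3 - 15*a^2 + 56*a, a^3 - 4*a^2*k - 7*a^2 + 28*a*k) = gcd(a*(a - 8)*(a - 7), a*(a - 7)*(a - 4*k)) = a^2 - 7*a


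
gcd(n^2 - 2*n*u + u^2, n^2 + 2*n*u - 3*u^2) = -n + u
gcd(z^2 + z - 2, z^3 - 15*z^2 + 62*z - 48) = z - 1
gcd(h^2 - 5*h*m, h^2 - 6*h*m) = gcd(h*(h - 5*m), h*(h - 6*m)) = h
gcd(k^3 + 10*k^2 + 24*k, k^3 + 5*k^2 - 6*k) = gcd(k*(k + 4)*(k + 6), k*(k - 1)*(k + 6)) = k^2 + 6*k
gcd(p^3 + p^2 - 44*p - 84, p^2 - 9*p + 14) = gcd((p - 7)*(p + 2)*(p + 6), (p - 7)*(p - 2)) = p - 7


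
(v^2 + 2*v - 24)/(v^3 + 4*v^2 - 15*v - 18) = (v - 4)/(v^2 - 2*v - 3)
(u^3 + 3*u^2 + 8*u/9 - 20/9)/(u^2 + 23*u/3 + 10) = (3*u^2 + 4*u - 4)/(3*(u + 6))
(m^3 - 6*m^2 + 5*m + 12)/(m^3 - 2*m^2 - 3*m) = (m - 4)/m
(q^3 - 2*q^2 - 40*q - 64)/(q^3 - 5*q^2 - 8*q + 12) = (q^2 - 4*q - 32)/(q^2 - 7*q + 6)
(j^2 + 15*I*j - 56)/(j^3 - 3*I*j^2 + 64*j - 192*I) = (j + 7*I)/(j^2 - 11*I*j - 24)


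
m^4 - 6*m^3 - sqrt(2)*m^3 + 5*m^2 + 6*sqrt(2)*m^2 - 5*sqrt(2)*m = m*(m - 5)*(m - 1)*(m - sqrt(2))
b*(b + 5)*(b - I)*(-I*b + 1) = -I*b^4 - 5*I*b^3 - I*b^2 - 5*I*b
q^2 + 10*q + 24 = (q + 4)*(q + 6)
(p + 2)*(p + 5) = p^2 + 7*p + 10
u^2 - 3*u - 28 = (u - 7)*(u + 4)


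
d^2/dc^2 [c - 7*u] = 0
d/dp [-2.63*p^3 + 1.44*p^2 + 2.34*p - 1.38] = -7.89*p^2 + 2.88*p + 2.34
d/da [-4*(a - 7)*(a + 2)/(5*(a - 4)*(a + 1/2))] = 24*(-a^2 - 16*a + 26)/(5*(4*a^4 - 28*a^3 + 33*a^2 + 56*a + 16))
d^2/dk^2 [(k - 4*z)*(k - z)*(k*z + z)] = 2*z*(3*k - 5*z + 1)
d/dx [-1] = 0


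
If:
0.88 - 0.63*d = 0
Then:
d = 1.40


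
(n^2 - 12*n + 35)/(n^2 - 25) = (n - 7)/(n + 5)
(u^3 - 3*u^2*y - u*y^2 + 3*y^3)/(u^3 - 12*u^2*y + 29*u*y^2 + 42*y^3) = (u^2 - 4*u*y + 3*y^2)/(u^2 - 13*u*y + 42*y^2)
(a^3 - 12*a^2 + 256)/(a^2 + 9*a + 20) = (a^2 - 16*a + 64)/(a + 5)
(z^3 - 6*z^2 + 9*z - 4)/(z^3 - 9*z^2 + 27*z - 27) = (z^3 - 6*z^2 + 9*z - 4)/(z^3 - 9*z^2 + 27*z - 27)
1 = 1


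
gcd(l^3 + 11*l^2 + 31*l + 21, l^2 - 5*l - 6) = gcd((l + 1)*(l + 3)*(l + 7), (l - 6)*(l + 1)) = l + 1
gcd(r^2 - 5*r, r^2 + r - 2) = 1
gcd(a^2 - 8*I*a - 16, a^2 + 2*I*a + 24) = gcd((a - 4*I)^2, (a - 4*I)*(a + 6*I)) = a - 4*I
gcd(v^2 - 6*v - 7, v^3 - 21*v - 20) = v + 1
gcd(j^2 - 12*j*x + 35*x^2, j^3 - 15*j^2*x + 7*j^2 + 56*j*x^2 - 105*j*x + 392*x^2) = -j + 7*x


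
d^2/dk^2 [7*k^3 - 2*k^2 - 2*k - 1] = 42*k - 4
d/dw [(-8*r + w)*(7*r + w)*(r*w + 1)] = -56*r^3 - 2*r^2*w + 3*r*w^2 - r + 2*w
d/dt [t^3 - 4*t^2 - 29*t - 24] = 3*t^2 - 8*t - 29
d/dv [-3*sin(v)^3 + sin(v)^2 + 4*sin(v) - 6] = (-9*sin(v)^2 + 2*sin(v) + 4)*cos(v)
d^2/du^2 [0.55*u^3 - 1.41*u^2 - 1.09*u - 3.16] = 3.3*u - 2.82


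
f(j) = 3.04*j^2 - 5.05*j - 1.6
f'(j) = 6.08*j - 5.05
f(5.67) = 67.50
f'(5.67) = 29.42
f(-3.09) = 43.03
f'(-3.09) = -23.84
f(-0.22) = -0.34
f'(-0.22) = -6.39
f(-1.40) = 11.43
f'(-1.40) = -13.56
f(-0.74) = 3.80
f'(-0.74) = -9.55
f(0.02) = -1.70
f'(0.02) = -4.93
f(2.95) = 9.96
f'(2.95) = 12.89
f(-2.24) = 24.97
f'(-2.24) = -18.67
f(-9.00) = 290.09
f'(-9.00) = -59.77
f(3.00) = 10.61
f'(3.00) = 13.19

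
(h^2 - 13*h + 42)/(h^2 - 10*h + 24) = (h - 7)/(h - 4)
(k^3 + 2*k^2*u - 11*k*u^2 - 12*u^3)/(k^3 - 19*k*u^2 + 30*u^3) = (-k^2 - 5*k*u - 4*u^2)/(-k^2 - 3*k*u + 10*u^2)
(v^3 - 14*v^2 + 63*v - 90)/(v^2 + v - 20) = (v^3 - 14*v^2 + 63*v - 90)/(v^2 + v - 20)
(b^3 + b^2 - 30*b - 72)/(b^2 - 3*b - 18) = b + 4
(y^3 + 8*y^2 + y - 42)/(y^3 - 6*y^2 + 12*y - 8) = (y^2 + 10*y + 21)/(y^2 - 4*y + 4)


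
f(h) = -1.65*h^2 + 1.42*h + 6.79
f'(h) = 1.42 - 3.3*h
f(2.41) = 0.63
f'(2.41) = -6.53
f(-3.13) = -13.82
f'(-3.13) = 11.75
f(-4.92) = -40.14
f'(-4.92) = 17.66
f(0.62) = 7.04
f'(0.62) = -0.63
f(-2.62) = -8.26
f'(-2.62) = 10.07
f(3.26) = -6.12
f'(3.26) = -9.34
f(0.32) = 7.08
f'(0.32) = 0.36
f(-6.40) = -69.88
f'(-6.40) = 22.54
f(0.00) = 6.79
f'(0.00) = 1.42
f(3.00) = -3.80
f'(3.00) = -8.48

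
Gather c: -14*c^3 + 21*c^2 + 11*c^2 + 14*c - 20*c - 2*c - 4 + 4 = -14*c^3 + 32*c^2 - 8*c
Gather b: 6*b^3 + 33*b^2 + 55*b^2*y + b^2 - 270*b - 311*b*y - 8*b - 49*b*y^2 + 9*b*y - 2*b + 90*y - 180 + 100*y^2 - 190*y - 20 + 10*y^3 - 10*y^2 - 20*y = 6*b^3 + b^2*(55*y + 34) + b*(-49*y^2 - 302*y - 280) + 10*y^3 + 90*y^2 - 120*y - 200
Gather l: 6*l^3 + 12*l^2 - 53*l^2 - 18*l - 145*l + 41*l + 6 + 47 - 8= 6*l^3 - 41*l^2 - 122*l + 45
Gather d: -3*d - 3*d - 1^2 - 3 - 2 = -6*d - 6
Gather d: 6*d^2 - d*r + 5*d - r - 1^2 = 6*d^2 + d*(5 - r) - r - 1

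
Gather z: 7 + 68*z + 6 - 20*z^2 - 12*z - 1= -20*z^2 + 56*z + 12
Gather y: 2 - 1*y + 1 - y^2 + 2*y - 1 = -y^2 + y + 2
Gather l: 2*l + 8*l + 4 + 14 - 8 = 10*l + 10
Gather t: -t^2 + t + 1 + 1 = -t^2 + t + 2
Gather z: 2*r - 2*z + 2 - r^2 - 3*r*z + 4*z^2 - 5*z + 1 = -r^2 + 2*r + 4*z^2 + z*(-3*r - 7) + 3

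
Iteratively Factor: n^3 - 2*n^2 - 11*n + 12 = (n - 1)*(n^2 - n - 12) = (n - 1)*(n + 3)*(n - 4)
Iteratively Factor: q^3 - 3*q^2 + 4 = (q - 2)*(q^2 - q - 2) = (q - 2)^2*(q + 1)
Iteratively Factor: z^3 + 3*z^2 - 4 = (z - 1)*(z^2 + 4*z + 4) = (z - 1)*(z + 2)*(z + 2)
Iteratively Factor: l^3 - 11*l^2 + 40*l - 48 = (l - 4)*(l^2 - 7*l + 12) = (l - 4)*(l - 3)*(l - 4)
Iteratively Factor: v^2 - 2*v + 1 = (v - 1)*(v - 1)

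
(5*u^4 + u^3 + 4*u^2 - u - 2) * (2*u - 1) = 10*u^5 - 3*u^4 + 7*u^3 - 6*u^2 - 3*u + 2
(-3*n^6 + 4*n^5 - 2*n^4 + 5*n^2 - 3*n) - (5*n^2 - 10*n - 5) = -3*n^6 + 4*n^5 - 2*n^4 + 7*n + 5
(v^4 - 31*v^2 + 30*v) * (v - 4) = v^5 - 4*v^4 - 31*v^3 + 154*v^2 - 120*v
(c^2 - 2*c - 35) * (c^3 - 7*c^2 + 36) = c^5 - 9*c^4 - 21*c^3 + 281*c^2 - 72*c - 1260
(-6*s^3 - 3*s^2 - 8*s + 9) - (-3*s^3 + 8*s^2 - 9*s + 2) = -3*s^3 - 11*s^2 + s + 7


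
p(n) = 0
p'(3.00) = 0.00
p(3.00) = 0.00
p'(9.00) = 0.00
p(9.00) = 0.00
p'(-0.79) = 0.00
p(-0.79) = 0.00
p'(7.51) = 0.00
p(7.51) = 0.00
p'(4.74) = 0.00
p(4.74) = 0.00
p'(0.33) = 0.00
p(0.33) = 0.00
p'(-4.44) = 0.00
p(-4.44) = 0.00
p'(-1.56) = 0.00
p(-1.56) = 0.00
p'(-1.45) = 0.00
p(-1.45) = 0.00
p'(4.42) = 0.00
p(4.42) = 0.00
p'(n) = 0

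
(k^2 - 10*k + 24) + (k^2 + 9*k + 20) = 2*k^2 - k + 44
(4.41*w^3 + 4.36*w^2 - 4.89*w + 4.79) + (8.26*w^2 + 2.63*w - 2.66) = 4.41*w^3 + 12.62*w^2 - 2.26*w + 2.13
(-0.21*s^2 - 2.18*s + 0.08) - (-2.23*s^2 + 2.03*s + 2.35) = 2.02*s^2 - 4.21*s - 2.27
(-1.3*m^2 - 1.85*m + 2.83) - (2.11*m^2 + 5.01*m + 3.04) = -3.41*m^2 - 6.86*m - 0.21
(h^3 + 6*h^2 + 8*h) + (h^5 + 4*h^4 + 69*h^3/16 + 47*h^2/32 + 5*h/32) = h^5 + 4*h^4 + 85*h^3/16 + 239*h^2/32 + 261*h/32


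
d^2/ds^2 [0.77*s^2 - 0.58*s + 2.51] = 1.54000000000000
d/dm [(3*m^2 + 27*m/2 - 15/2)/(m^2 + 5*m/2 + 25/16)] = 24*(85 - 16*m)/(64*m^3 + 240*m^2 + 300*m + 125)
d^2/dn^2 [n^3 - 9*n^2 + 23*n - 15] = 6*n - 18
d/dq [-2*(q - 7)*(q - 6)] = 26 - 4*q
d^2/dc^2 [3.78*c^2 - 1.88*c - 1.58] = 7.56000000000000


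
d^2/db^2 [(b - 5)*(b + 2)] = 2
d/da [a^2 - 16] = 2*a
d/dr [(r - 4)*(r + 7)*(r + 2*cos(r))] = -(r - 4)*(r + 7)*(2*sin(r) - 1) + (r - 4)*(r + 2*cos(r)) + (r + 7)*(r + 2*cos(r))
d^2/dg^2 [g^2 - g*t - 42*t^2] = 2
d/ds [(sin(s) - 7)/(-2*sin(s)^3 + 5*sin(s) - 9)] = (4*sin(s)^3 - 42*sin(s)^2 + 26)*cos(s)/(2*sin(s)^3 - 5*sin(s) + 9)^2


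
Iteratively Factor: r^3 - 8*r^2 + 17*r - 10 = (r - 1)*(r^2 - 7*r + 10) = (r - 5)*(r - 1)*(r - 2)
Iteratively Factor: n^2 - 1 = (n + 1)*(n - 1)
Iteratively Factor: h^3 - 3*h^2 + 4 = (h - 2)*(h^2 - h - 2) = (h - 2)*(h + 1)*(h - 2)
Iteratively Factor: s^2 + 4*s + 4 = (s + 2)*(s + 2)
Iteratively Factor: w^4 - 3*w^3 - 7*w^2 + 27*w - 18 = (w + 3)*(w^3 - 6*w^2 + 11*w - 6) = (w - 2)*(w + 3)*(w^2 - 4*w + 3) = (w - 3)*(w - 2)*(w + 3)*(w - 1)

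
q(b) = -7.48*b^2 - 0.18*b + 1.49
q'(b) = -14.96*b - 0.18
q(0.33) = 0.62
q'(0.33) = -5.12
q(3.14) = -72.83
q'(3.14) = -47.15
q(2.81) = -58.08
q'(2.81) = -42.22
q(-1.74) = -20.84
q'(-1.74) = 25.85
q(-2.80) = -56.65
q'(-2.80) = 41.71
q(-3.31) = -79.87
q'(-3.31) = 49.34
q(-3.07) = -68.46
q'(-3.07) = 45.75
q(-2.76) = -54.99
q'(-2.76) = 41.11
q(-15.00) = -1678.81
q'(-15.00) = 224.22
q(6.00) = -268.87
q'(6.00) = -89.94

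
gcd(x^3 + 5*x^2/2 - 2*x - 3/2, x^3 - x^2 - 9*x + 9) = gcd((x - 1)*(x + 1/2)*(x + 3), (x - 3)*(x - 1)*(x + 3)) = x^2 + 2*x - 3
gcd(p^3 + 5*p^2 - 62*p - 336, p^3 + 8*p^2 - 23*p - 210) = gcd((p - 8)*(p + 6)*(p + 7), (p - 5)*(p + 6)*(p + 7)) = p^2 + 13*p + 42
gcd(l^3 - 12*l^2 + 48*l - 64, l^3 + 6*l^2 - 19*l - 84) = l - 4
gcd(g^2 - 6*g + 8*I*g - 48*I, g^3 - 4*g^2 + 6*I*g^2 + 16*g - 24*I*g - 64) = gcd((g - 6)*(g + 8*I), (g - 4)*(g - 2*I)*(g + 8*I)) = g + 8*I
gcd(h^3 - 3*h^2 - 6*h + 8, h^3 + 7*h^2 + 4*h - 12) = h^2 + h - 2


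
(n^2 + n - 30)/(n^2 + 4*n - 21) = (n^2 + n - 30)/(n^2 + 4*n - 21)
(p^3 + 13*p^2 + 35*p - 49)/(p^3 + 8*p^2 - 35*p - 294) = (p - 1)/(p - 6)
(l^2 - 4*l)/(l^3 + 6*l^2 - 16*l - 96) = l/(l^2 + 10*l + 24)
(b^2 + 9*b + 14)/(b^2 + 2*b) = (b + 7)/b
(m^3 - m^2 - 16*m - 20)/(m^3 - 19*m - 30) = (m + 2)/(m + 3)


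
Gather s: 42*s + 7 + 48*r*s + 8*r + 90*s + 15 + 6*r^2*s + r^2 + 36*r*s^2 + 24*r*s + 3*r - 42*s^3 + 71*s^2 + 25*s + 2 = r^2 + 11*r - 42*s^3 + s^2*(36*r + 71) + s*(6*r^2 + 72*r + 157) + 24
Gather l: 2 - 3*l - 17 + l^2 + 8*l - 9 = l^2 + 5*l - 24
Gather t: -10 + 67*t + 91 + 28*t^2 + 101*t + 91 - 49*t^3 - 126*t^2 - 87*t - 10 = -49*t^3 - 98*t^2 + 81*t + 162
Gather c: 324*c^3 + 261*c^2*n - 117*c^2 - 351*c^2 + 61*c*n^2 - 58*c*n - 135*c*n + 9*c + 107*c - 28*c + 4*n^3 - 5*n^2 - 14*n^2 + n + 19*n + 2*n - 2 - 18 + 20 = 324*c^3 + c^2*(261*n - 468) + c*(61*n^2 - 193*n + 88) + 4*n^3 - 19*n^2 + 22*n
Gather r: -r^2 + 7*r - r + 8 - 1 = -r^2 + 6*r + 7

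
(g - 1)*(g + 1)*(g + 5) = g^3 + 5*g^2 - g - 5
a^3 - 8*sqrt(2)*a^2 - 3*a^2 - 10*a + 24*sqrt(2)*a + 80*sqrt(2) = (a - 5)*(a + 2)*(a - 8*sqrt(2))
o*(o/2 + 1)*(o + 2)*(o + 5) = o^4/2 + 9*o^3/2 + 12*o^2 + 10*o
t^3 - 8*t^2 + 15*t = t*(t - 5)*(t - 3)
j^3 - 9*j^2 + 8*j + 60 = (j - 6)*(j - 5)*(j + 2)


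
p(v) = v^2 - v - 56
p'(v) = 2*v - 1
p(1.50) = -55.25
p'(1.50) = 2.00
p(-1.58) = -51.92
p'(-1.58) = -4.16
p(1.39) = -55.46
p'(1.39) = 1.78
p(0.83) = -56.14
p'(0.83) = 0.66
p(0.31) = -56.21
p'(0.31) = -0.38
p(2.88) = -50.59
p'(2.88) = 4.76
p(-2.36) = -48.07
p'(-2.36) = -5.72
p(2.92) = -50.39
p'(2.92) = 4.84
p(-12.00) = 100.00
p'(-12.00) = -25.00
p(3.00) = -50.00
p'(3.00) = 5.00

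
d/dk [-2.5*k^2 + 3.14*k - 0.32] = 3.14 - 5.0*k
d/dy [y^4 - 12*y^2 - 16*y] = 4*y^3 - 24*y - 16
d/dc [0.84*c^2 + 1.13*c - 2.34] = 1.68*c + 1.13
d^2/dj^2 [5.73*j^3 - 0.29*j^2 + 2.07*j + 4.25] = 34.38*j - 0.58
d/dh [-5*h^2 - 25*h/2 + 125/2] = -10*h - 25/2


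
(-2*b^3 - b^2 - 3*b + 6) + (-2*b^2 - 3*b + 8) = -2*b^3 - 3*b^2 - 6*b + 14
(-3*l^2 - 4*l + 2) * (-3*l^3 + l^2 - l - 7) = 9*l^5 + 9*l^4 - 7*l^3 + 27*l^2 + 26*l - 14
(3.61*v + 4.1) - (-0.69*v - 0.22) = 4.3*v + 4.32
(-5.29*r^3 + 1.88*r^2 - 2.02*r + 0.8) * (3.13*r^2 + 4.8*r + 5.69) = -16.5577*r^5 - 19.5076*r^4 - 27.3987*r^3 + 3.5052*r^2 - 7.6538*r + 4.552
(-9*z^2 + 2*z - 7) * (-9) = 81*z^2 - 18*z + 63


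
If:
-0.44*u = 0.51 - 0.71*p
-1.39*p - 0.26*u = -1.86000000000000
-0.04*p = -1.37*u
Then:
No Solution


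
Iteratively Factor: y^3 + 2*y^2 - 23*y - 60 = (y + 3)*(y^2 - y - 20) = (y - 5)*(y + 3)*(y + 4)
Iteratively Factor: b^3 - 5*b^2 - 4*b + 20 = (b - 2)*(b^2 - 3*b - 10) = (b - 2)*(b + 2)*(b - 5)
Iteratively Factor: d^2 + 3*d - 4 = (d + 4)*(d - 1)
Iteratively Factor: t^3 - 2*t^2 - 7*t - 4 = (t - 4)*(t^2 + 2*t + 1) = (t - 4)*(t + 1)*(t + 1)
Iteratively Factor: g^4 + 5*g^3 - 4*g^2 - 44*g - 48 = (g + 2)*(g^3 + 3*g^2 - 10*g - 24) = (g - 3)*(g + 2)*(g^2 + 6*g + 8) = (g - 3)*(g + 2)*(g + 4)*(g + 2)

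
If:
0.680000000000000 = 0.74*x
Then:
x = 0.92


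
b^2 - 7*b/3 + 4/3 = (b - 4/3)*(b - 1)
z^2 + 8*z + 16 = (z + 4)^2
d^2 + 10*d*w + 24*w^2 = (d + 4*w)*(d + 6*w)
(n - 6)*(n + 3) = n^2 - 3*n - 18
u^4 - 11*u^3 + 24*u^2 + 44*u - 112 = (u - 7)*(u - 4)*(u - 2)*(u + 2)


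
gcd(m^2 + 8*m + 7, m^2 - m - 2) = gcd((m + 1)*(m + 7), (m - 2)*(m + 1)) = m + 1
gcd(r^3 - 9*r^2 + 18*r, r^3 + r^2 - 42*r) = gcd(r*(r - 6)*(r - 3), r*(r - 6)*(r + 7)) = r^2 - 6*r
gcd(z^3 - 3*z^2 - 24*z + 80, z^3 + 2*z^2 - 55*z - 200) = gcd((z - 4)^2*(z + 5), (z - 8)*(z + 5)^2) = z + 5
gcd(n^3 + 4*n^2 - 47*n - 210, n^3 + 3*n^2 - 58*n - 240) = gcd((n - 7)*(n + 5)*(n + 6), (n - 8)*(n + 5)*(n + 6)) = n^2 + 11*n + 30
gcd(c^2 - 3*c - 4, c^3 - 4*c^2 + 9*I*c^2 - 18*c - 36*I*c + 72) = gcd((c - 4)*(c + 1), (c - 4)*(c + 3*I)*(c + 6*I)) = c - 4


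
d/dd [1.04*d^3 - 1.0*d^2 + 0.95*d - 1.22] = 3.12*d^2 - 2.0*d + 0.95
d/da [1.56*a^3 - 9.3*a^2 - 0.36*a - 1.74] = 4.68*a^2 - 18.6*a - 0.36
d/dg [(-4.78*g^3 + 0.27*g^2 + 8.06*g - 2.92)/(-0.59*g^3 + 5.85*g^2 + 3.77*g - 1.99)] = (-1.77635683940025e-15*g^5 - 27.8037*g^4 - 26.5304*g^3 - 22.7649*g^2 + 33.0894*g - 5.031)/(0.3481*g^6 - 6.903*g^5 + 29.7739*g^4 + 46.4572*g^3 - 9.0701*g^2 - 15.0046*g + 3.9601)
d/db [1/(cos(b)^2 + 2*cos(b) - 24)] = 2*(cos(b) + 1)*sin(b)/(cos(b)^2 + 2*cos(b) - 24)^2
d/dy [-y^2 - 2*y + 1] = -2*y - 2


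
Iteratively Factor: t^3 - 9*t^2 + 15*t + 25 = (t + 1)*(t^2 - 10*t + 25) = (t - 5)*(t + 1)*(t - 5)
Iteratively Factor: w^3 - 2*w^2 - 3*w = (w + 1)*(w^2 - 3*w) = w*(w + 1)*(w - 3)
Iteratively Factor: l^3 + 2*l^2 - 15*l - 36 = (l + 3)*(l^2 - l - 12) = (l - 4)*(l + 3)*(l + 3)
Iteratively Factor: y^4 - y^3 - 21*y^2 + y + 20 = (y - 1)*(y^3 - 21*y - 20) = (y - 1)*(y + 4)*(y^2 - 4*y - 5) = (y - 1)*(y + 1)*(y + 4)*(y - 5)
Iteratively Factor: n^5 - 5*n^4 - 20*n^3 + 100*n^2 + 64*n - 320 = (n - 5)*(n^4 - 20*n^2 + 64) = (n - 5)*(n - 2)*(n^3 + 2*n^2 - 16*n - 32) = (n - 5)*(n - 2)*(n + 4)*(n^2 - 2*n - 8) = (n - 5)*(n - 4)*(n - 2)*(n + 4)*(n + 2)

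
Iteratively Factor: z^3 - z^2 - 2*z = (z + 1)*(z^2 - 2*z) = z*(z + 1)*(z - 2)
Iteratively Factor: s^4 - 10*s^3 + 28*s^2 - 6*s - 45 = (s - 5)*(s^3 - 5*s^2 + 3*s + 9) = (s - 5)*(s + 1)*(s^2 - 6*s + 9) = (s - 5)*(s - 3)*(s + 1)*(s - 3)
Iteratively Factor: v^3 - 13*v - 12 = (v - 4)*(v^2 + 4*v + 3) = (v - 4)*(v + 3)*(v + 1)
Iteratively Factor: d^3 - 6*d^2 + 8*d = (d)*(d^2 - 6*d + 8) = d*(d - 4)*(d - 2)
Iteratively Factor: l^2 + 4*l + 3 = (l + 3)*(l + 1)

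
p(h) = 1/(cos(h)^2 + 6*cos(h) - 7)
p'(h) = (2*sin(h)*cos(h) + 6*sin(h))/(cos(h)^2 + 6*cos(h) - 7)^2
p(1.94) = -0.11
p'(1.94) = 0.06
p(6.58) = -2.87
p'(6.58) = 19.12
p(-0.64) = -0.65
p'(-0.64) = -1.90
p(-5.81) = -1.15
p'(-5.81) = 4.72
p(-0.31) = -2.64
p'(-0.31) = -16.78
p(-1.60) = -0.14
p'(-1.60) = -0.12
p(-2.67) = -0.09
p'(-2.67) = -0.01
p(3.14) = -0.08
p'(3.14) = 0.00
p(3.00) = -0.08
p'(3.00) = 0.00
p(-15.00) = -0.09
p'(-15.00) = -0.02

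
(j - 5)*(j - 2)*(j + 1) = j^3 - 6*j^2 + 3*j + 10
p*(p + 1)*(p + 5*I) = p^3 + p^2 + 5*I*p^2 + 5*I*p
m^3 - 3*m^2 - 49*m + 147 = (m - 7)*(m - 3)*(m + 7)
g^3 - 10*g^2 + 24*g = g*(g - 6)*(g - 4)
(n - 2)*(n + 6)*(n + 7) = n^3 + 11*n^2 + 16*n - 84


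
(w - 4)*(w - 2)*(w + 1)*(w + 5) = w^4 - 23*w^2 + 18*w + 40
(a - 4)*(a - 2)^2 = a^3 - 8*a^2 + 20*a - 16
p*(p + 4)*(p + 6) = p^3 + 10*p^2 + 24*p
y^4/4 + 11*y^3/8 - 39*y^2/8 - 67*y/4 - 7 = (y/4 + 1/2)*(y - 4)*(y + 1/2)*(y + 7)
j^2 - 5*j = j*(j - 5)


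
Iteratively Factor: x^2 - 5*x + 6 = (x - 3)*(x - 2)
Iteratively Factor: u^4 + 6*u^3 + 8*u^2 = (u)*(u^3 + 6*u^2 + 8*u) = u*(u + 4)*(u^2 + 2*u) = u^2*(u + 4)*(u + 2)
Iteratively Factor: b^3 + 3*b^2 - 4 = (b - 1)*(b^2 + 4*b + 4) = (b - 1)*(b + 2)*(b + 2)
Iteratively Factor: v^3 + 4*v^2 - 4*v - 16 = (v + 2)*(v^2 + 2*v - 8) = (v - 2)*(v + 2)*(v + 4)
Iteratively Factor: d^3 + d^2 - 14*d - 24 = (d + 3)*(d^2 - 2*d - 8) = (d - 4)*(d + 3)*(d + 2)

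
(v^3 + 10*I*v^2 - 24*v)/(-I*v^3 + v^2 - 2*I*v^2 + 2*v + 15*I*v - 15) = v*(I*v^2 - 10*v - 24*I)/(v^3 + v^2*(2 + I) + v*(-15 + 2*I) - 15*I)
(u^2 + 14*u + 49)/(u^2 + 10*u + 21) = (u + 7)/(u + 3)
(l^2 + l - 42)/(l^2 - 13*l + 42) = (l + 7)/(l - 7)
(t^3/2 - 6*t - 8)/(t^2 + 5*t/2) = (t^3 - 12*t - 16)/(t*(2*t + 5))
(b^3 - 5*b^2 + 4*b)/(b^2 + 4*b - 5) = b*(b - 4)/(b + 5)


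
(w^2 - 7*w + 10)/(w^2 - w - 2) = (w - 5)/(w + 1)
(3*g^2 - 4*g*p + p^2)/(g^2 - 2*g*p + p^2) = (-3*g + p)/(-g + p)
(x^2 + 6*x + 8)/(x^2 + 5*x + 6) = (x + 4)/(x + 3)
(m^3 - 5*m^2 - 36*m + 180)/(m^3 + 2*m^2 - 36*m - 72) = (m - 5)/(m + 2)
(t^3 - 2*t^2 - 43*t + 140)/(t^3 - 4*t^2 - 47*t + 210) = (t - 4)/(t - 6)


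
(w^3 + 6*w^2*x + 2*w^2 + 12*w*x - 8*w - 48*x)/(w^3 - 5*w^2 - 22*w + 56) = (w + 6*x)/(w - 7)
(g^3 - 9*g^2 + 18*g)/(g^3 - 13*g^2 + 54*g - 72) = g/(g - 4)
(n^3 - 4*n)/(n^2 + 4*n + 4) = n*(n - 2)/(n + 2)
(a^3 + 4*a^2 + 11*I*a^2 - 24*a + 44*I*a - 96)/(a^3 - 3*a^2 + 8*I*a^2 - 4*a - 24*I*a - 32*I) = (a^2 + a*(4 + 3*I) + 12*I)/(a^2 - 3*a - 4)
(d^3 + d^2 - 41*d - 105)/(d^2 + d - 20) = (d^2 - 4*d - 21)/(d - 4)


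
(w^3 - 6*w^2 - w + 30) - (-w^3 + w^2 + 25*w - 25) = 2*w^3 - 7*w^2 - 26*w + 55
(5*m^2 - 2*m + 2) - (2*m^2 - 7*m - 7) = 3*m^2 + 5*m + 9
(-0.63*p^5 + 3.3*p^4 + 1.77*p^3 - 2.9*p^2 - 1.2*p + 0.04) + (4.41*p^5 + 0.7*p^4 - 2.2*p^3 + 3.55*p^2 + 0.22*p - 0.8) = 3.78*p^5 + 4.0*p^4 - 0.43*p^3 + 0.65*p^2 - 0.98*p - 0.76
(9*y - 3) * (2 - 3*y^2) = -27*y^3 + 9*y^2 + 18*y - 6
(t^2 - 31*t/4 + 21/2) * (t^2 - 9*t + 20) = t^4 - 67*t^3/4 + 401*t^2/4 - 499*t/2 + 210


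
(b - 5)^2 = b^2 - 10*b + 25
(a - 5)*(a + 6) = a^2 + a - 30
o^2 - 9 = (o - 3)*(o + 3)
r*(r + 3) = r^2 + 3*r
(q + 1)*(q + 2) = q^2 + 3*q + 2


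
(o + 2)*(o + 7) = o^2 + 9*o + 14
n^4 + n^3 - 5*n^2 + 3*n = n*(n - 1)^2*(n + 3)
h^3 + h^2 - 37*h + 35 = (h - 5)*(h - 1)*(h + 7)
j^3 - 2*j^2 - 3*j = j*(j - 3)*(j + 1)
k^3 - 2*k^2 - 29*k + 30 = (k - 6)*(k - 1)*(k + 5)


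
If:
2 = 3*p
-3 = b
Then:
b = -3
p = 2/3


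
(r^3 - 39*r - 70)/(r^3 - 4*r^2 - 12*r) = (r^2 - 2*r - 35)/(r*(r - 6))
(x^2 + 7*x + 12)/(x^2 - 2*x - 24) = (x + 3)/(x - 6)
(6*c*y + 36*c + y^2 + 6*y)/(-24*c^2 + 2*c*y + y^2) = (y + 6)/(-4*c + y)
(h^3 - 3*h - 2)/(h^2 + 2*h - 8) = (h^2 + 2*h + 1)/(h + 4)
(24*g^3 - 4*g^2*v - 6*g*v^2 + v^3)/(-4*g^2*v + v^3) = (-6*g + v)/v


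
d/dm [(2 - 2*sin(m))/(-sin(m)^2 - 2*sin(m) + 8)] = 2*(2*sin(m) + cos(m)^2 - 7)*cos(m)/(sin(m)^2 + 2*sin(m) - 8)^2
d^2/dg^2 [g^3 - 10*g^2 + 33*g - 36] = 6*g - 20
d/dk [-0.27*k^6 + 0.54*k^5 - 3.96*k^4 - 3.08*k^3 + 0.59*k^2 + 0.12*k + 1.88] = -1.62*k^5 + 2.7*k^4 - 15.84*k^3 - 9.24*k^2 + 1.18*k + 0.12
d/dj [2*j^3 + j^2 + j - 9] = 6*j^2 + 2*j + 1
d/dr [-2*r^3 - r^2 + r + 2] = -6*r^2 - 2*r + 1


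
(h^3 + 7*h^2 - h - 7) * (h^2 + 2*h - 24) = h^5 + 9*h^4 - 11*h^3 - 177*h^2 + 10*h + 168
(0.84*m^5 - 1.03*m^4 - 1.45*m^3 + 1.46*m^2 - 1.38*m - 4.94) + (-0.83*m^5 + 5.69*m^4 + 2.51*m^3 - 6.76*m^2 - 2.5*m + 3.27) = 0.01*m^5 + 4.66*m^4 + 1.06*m^3 - 5.3*m^2 - 3.88*m - 1.67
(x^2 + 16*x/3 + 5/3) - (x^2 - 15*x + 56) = 61*x/3 - 163/3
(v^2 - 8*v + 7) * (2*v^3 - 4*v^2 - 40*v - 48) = 2*v^5 - 20*v^4 + 6*v^3 + 244*v^2 + 104*v - 336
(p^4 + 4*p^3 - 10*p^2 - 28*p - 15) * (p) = p^5 + 4*p^4 - 10*p^3 - 28*p^2 - 15*p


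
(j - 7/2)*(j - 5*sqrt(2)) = j^2 - 5*sqrt(2)*j - 7*j/2 + 35*sqrt(2)/2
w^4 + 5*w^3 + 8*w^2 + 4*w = w*(w + 1)*(w + 2)^2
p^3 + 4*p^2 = p^2*(p + 4)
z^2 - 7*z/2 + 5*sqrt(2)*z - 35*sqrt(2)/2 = (z - 7/2)*(z + 5*sqrt(2))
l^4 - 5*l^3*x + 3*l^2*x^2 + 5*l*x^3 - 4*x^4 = (l - 4*x)*(l - x)^2*(l + x)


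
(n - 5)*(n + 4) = n^2 - n - 20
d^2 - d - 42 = (d - 7)*(d + 6)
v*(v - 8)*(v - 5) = v^3 - 13*v^2 + 40*v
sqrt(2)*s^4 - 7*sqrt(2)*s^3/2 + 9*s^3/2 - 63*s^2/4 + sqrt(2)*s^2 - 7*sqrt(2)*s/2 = s*(s - 7/2)*(s + 2*sqrt(2))*(sqrt(2)*s + 1/2)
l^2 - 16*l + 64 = (l - 8)^2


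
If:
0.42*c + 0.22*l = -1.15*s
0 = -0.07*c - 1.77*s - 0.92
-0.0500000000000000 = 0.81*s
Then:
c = -11.58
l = 22.43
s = -0.06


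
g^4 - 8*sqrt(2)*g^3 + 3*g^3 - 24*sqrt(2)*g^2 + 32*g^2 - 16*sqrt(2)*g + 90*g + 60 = (g + 1)*(g + 2)*(g - 5*sqrt(2))*(g - 3*sqrt(2))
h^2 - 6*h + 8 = (h - 4)*(h - 2)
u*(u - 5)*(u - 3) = u^3 - 8*u^2 + 15*u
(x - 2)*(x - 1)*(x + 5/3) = x^3 - 4*x^2/3 - 3*x + 10/3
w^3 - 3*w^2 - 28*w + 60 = (w - 6)*(w - 2)*(w + 5)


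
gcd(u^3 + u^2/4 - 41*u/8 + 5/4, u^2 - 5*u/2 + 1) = u - 2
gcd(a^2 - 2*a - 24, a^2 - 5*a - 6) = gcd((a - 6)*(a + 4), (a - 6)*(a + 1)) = a - 6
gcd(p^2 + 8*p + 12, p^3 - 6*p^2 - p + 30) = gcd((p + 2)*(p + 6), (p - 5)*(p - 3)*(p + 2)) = p + 2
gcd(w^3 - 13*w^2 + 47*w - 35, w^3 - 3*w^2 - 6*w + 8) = w - 1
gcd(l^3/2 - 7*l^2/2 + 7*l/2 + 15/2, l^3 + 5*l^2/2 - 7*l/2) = 1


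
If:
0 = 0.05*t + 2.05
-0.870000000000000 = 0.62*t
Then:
No Solution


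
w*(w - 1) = w^2 - w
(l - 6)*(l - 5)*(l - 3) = l^3 - 14*l^2 + 63*l - 90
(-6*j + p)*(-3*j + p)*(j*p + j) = 18*j^3*p + 18*j^3 - 9*j^2*p^2 - 9*j^2*p + j*p^3 + j*p^2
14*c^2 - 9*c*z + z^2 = (-7*c + z)*(-2*c + z)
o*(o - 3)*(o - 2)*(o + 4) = o^4 - o^3 - 14*o^2 + 24*o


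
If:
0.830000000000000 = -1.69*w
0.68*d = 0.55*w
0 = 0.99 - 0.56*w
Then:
No Solution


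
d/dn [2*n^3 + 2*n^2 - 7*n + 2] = 6*n^2 + 4*n - 7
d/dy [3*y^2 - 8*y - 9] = 6*y - 8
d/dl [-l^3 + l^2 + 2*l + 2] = -3*l^2 + 2*l + 2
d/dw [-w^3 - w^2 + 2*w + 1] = -3*w^2 - 2*w + 2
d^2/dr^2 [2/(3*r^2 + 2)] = 12*(9*r^2 - 2)/(3*r^2 + 2)^3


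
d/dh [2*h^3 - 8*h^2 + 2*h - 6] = 6*h^2 - 16*h + 2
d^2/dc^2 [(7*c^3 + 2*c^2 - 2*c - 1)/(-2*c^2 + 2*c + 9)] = 2*(-154*c^3 - 474*c^2 - 1605*c - 176)/(8*c^6 - 24*c^5 - 84*c^4 + 208*c^3 + 378*c^2 - 486*c - 729)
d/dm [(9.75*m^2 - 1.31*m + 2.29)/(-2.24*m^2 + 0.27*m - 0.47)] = (-0.3019*m^2 + 1.0942*m - 0.00260000000000005)/(5.0176*m^4 - 1.2096*m^3 + 2.1785*m^2 - 0.2538*m + 0.2209)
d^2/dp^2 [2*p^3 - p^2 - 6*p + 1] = 12*p - 2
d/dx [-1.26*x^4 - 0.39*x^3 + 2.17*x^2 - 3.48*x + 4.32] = -5.04*x^3 - 1.17*x^2 + 4.34*x - 3.48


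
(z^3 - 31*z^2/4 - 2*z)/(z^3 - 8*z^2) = (z + 1/4)/z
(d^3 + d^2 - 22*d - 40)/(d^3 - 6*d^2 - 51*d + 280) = (d^2 + 6*d + 8)/(d^2 - d - 56)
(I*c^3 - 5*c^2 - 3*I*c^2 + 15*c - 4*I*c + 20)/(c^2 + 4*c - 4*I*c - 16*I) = (I*c^3 - c^2*(5 + 3*I) + c*(15 - 4*I) + 20)/(c^2 + 4*c*(1 - I) - 16*I)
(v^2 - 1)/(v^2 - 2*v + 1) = (v + 1)/(v - 1)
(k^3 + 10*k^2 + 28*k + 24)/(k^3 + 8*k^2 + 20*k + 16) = (k + 6)/(k + 4)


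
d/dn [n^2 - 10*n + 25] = 2*n - 10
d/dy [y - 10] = 1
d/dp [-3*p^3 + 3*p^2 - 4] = 3*p*(2 - 3*p)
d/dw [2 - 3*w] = -3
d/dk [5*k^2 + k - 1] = 10*k + 1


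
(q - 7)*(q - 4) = q^2 - 11*q + 28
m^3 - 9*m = m*(m - 3)*(m + 3)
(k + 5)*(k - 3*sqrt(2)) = k^2 - 3*sqrt(2)*k + 5*k - 15*sqrt(2)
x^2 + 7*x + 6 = (x + 1)*(x + 6)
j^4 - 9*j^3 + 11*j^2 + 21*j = j*(j - 7)*(j - 3)*(j + 1)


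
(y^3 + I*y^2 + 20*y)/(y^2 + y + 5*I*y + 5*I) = y*(y - 4*I)/(y + 1)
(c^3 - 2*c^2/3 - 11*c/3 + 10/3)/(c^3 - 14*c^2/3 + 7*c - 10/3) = (c + 2)/(c - 2)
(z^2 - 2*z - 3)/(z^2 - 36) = (z^2 - 2*z - 3)/(z^2 - 36)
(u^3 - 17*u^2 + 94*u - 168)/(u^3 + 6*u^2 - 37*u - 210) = (u^2 - 11*u + 28)/(u^2 + 12*u + 35)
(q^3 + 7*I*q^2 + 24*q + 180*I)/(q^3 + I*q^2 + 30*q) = (q + 6*I)/q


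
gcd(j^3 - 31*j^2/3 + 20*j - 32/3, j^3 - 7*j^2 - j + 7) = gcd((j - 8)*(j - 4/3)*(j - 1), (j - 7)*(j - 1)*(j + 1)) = j - 1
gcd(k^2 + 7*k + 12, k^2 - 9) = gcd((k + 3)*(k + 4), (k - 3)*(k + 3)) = k + 3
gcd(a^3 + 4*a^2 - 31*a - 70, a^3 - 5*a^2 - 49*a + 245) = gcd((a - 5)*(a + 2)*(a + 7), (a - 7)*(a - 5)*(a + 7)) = a^2 + 2*a - 35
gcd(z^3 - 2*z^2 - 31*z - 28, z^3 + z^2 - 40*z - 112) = z^2 - 3*z - 28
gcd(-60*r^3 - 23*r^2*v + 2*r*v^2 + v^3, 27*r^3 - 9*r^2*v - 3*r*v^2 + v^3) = 3*r + v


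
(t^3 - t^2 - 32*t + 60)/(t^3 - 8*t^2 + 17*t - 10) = (t + 6)/(t - 1)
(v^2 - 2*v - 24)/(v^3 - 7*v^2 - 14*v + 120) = 1/(v - 5)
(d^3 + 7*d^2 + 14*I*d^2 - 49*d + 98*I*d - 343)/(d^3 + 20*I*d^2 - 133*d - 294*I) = (d + 7)/(d + 6*I)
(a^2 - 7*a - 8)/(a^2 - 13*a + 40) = (a + 1)/(a - 5)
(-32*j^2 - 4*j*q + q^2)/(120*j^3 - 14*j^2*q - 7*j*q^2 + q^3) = (-8*j + q)/(30*j^2 - 11*j*q + q^2)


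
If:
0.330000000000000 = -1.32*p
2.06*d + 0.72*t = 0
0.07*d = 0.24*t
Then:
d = 0.00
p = -0.25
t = 0.00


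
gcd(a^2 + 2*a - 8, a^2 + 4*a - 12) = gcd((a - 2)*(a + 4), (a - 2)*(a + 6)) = a - 2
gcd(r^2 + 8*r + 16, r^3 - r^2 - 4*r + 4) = 1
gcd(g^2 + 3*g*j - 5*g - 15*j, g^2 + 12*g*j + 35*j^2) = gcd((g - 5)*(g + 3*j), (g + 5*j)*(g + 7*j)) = 1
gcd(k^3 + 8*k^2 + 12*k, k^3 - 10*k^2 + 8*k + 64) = k + 2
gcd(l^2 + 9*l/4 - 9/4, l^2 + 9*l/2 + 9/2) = l + 3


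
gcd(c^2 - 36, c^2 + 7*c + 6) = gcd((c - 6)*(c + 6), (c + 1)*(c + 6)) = c + 6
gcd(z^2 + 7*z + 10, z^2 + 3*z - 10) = z + 5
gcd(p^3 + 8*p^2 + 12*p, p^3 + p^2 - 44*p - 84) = p^2 + 8*p + 12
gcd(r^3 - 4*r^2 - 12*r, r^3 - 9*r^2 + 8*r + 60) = r^2 - 4*r - 12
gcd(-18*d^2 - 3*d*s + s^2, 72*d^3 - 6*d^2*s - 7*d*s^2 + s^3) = -18*d^2 - 3*d*s + s^2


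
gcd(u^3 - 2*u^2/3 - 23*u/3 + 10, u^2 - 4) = u - 2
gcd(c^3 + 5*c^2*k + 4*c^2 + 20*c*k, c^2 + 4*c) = c^2 + 4*c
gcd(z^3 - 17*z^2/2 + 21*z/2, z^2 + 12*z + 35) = 1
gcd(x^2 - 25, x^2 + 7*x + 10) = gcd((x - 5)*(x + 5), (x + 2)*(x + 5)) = x + 5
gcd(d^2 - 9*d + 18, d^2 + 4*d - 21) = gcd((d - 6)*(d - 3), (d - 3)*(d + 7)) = d - 3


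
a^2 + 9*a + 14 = (a + 2)*(a + 7)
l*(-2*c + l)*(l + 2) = -2*c*l^2 - 4*c*l + l^3 + 2*l^2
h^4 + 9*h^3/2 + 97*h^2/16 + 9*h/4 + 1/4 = (h + 1/4)^2*(h + 2)^2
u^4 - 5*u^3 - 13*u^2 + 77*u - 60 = (u - 5)*(u - 3)*(u - 1)*(u + 4)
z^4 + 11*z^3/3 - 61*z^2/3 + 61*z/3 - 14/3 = (z - 2)*(z - 1)*(z - 1/3)*(z + 7)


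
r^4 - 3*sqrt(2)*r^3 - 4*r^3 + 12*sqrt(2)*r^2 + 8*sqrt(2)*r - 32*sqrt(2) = (r - 4)*(r - 2*sqrt(2))^2*(r + sqrt(2))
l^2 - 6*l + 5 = (l - 5)*(l - 1)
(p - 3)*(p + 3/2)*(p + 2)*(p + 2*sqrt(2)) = p^4 + p^3/2 + 2*sqrt(2)*p^3 - 15*p^2/2 + sqrt(2)*p^2 - 15*sqrt(2)*p - 9*p - 18*sqrt(2)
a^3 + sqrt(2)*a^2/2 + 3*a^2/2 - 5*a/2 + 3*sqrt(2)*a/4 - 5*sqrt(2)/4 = (a - 1)*(a + 5/2)*(a + sqrt(2)/2)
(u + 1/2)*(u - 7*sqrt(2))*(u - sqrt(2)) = u^3 - 8*sqrt(2)*u^2 + u^2/2 - 4*sqrt(2)*u + 14*u + 7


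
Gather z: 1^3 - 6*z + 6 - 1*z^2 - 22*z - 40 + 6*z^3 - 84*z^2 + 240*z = 6*z^3 - 85*z^2 + 212*z - 33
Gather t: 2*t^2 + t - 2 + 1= 2*t^2 + t - 1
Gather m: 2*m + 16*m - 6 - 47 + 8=18*m - 45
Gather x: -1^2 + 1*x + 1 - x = 0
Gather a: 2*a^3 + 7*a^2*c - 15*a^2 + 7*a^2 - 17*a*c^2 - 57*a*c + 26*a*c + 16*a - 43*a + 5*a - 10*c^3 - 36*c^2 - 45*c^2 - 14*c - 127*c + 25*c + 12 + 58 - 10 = 2*a^3 + a^2*(7*c - 8) + a*(-17*c^2 - 31*c - 22) - 10*c^3 - 81*c^2 - 116*c + 60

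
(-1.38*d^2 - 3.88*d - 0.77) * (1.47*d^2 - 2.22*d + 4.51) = -2.0286*d^4 - 2.64*d^3 + 1.2579*d^2 - 15.7894*d - 3.4727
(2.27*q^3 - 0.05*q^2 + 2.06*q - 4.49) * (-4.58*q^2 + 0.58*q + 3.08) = -10.3966*q^5 + 1.5456*q^4 - 2.4722*q^3 + 21.605*q^2 + 3.7406*q - 13.8292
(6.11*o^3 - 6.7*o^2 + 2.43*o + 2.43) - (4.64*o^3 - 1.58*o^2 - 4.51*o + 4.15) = 1.47*o^3 - 5.12*o^2 + 6.94*o - 1.72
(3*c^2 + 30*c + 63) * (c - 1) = 3*c^3 + 27*c^2 + 33*c - 63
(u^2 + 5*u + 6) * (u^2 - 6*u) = u^4 - u^3 - 24*u^2 - 36*u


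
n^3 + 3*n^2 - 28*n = n*(n - 4)*(n + 7)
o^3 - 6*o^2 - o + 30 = (o - 5)*(o - 3)*(o + 2)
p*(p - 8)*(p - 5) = p^3 - 13*p^2 + 40*p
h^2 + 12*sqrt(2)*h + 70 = (h + 5*sqrt(2))*(h + 7*sqrt(2))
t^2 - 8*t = t*(t - 8)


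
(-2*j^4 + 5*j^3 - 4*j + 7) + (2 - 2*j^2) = -2*j^4 + 5*j^3 - 2*j^2 - 4*j + 9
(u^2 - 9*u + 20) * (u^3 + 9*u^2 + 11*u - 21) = u^5 - 50*u^3 + 60*u^2 + 409*u - 420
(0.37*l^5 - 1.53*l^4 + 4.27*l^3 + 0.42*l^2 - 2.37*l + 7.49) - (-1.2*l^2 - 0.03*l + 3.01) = 0.37*l^5 - 1.53*l^4 + 4.27*l^3 + 1.62*l^2 - 2.34*l + 4.48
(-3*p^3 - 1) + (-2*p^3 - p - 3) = -5*p^3 - p - 4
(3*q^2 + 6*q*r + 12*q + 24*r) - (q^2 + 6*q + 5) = 2*q^2 + 6*q*r + 6*q + 24*r - 5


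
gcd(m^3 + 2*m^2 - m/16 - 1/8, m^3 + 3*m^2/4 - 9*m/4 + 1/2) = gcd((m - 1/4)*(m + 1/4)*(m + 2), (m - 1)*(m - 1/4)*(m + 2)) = m^2 + 7*m/4 - 1/2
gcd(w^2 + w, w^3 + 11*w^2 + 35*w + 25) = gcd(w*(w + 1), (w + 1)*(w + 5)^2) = w + 1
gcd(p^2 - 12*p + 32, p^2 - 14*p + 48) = p - 8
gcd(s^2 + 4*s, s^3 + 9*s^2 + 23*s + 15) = 1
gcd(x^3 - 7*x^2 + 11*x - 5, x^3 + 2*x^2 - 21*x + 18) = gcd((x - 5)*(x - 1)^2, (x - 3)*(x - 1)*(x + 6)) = x - 1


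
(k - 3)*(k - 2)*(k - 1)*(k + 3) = k^4 - 3*k^3 - 7*k^2 + 27*k - 18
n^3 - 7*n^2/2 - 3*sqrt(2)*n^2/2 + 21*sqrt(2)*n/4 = n*(n - 7/2)*(n - 3*sqrt(2)/2)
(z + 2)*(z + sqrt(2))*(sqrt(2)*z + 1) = sqrt(2)*z^3 + 2*sqrt(2)*z^2 + 3*z^2 + sqrt(2)*z + 6*z + 2*sqrt(2)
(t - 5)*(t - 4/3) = t^2 - 19*t/3 + 20/3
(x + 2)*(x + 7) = x^2 + 9*x + 14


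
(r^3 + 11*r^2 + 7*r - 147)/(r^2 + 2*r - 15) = (r^2 + 14*r + 49)/(r + 5)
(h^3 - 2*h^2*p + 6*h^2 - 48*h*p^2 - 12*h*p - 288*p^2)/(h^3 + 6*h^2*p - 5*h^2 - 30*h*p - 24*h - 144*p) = (h^2 - 8*h*p + 6*h - 48*p)/(h^2 - 5*h - 24)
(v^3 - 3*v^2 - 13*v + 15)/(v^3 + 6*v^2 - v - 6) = (v^2 - 2*v - 15)/(v^2 + 7*v + 6)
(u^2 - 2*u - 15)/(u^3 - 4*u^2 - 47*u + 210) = (u + 3)/(u^2 + u - 42)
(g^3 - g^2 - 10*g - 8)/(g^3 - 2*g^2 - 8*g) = (g + 1)/g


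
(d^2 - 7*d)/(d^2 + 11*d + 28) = d*(d - 7)/(d^2 + 11*d + 28)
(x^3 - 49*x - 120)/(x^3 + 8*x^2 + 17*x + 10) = (x^2 - 5*x - 24)/(x^2 + 3*x + 2)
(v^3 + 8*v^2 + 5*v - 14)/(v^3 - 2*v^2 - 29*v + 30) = (v^2 + 9*v + 14)/(v^2 - v - 30)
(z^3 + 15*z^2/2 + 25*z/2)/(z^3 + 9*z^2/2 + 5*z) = (z + 5)/(z + 2)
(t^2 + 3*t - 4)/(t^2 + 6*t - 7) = (t + 4)/(t + 7)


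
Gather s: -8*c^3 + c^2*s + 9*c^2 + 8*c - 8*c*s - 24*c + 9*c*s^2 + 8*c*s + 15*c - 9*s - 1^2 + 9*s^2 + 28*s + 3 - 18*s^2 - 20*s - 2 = -8*c^3 + 9*c^2 - c + s^2*(9*c - 9) + s*(c^2 - 1)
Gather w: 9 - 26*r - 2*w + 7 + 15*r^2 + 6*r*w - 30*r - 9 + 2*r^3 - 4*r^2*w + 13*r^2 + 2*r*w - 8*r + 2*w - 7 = 2*r^3 + 28*r^2 - 64*r + w*(-4*r^2 + 8*r)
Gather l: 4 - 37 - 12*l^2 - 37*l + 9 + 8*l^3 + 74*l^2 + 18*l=8*l^3 + 62*l^2 - 19*l - 24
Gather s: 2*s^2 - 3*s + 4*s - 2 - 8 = 2*s^2 + s - 10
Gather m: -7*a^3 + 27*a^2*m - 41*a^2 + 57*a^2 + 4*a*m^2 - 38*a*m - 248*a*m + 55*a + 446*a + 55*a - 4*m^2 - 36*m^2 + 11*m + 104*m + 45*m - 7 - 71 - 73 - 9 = -7*a^3 + 16*a^2 + 556*a + m^2*(4*a - 40) + m*(27*a^2 - 286*a + 160) - 160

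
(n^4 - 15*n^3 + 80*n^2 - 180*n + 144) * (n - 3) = n^5 - 18*n^4 + 125*n^3 - 420*n^2 + 684*n - 432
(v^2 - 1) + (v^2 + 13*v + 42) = 2*v^2 + 13*v + 41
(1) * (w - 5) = w - 5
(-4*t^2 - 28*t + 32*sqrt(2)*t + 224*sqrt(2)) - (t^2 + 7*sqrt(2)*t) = -5*t^2 - 28*t + 25*sqrt(2)*t + 224*sqrt(2)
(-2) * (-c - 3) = 2*c + 6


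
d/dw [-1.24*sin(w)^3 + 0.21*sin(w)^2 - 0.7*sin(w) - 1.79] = (-3.72*sin(w)^2 + 0.42*sin(w) - 0.7)*cos(w)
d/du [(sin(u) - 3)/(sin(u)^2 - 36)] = (6*sin(u) + cos(u)^2 - 37)*cos(u)/(sin(u)^2 - 36)^2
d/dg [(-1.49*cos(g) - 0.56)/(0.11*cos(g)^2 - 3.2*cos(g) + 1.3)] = (-0.1639*cos(g)^2 - 0.1232*cos(g) + 3.729)*sin(g)/(0.0121*cos(g)^4 - 0.704*cos(g)^3 + 10.526*cos(g)^2 - 8.32*cos(g) + 1.69)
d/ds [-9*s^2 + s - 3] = 1 - 18*s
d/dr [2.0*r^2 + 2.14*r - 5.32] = 4.0*r + 2.14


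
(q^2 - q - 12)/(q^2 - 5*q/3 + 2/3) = 3*(q^2 - q - 12)/(3*q^2 - 5*q + 2)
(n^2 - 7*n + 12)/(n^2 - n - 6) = (n - 4)/(n + 2)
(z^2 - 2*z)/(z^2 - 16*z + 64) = z*(z - 2)/(z^2 - 16*z + 64)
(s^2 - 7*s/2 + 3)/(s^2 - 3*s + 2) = (s - 3/2)/(s - 1)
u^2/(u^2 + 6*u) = u/(u + 6)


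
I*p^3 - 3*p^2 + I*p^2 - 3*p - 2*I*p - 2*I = (p + I)*(p + 2*I)*(I*p + I)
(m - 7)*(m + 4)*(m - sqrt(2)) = m^3 - 3*m^2 - sqrt(2)*m^2 - 28*m + 3*sqrt(2)*m + 28*sqrt(2)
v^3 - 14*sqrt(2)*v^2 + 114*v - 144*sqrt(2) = (v - 8*sqrt(2))*(v - 3*sqrt(2))^2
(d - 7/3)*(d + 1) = d^2 - 4*d/3 - 7/3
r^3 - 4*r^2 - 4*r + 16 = (r - 4)*(r - 2)*(r + 2)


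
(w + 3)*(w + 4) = w^2 + 7*w + 12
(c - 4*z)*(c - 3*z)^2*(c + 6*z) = c^4 - 4*c^3*z - 27*c^2*z^2 + 162*c*z^3 - 216*z^4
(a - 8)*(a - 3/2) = a^2 - 19*a/2 + 12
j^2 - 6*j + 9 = (j - 3)^2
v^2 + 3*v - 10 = (v - 2)*(v + 5)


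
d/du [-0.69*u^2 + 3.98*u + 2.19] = 3.98 - 1.38*u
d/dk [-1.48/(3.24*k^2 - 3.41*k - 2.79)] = (9.5904*k - 5.0468)/(-3.24*k^2 + 3.41*k + 2.79)^2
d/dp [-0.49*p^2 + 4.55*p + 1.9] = 4.55 - 0.98*p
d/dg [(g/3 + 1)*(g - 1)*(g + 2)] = g^2 + 8*g/3 + 1/3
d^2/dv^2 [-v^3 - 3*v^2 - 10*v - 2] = -6*v - 6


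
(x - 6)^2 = x^2 - 12*x + 36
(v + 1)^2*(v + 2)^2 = v^4 + 6*v^3 + 13*v^2 + 12*v + 4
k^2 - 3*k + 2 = (k - 2)*(k - 1)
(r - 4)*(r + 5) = r^2 + r - 20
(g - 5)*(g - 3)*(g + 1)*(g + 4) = g^4 - 3*g^3 - 21*g^2 + 43*g + 60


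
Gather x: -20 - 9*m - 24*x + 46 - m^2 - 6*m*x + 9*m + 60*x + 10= -m^2 + x*(36 - 6*m) + 36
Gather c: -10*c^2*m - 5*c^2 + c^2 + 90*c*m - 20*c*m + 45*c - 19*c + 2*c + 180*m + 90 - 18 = c^2*(-10*m - 4) + c*(70*m + 28) + 180*m + 72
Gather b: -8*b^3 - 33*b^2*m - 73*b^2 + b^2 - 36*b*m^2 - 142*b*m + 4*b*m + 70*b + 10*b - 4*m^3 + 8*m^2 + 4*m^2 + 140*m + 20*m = -8*b^3 + b^2*(-33*m - 72) + b*(-36*m^2 - 138*m + 80) - 4*m^3 + 12*m^2 + 160*m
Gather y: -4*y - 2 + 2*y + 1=-2*y - 1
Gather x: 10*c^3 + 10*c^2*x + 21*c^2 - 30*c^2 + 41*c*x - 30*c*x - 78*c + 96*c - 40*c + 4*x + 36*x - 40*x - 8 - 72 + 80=10*c^3 - 9*c^2 - 22*c + x*(10*c^2 + 11*c)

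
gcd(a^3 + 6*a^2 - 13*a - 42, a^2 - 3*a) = a - 3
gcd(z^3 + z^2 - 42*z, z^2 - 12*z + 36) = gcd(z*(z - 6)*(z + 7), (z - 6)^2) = z - 6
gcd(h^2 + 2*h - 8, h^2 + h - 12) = h + 4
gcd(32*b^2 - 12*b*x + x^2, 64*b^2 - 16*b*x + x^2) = -8*b + x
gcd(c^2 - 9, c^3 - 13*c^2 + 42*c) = 1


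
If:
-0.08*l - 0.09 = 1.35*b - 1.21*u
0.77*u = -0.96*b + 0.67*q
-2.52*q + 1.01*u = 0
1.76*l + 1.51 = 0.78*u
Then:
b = -0.01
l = -0.85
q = 0.00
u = 0.01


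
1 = 1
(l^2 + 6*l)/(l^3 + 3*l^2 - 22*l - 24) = l/(l^2 - 3*l - 4)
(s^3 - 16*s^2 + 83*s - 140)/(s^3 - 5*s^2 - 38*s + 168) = (s - 5)/(s + 6)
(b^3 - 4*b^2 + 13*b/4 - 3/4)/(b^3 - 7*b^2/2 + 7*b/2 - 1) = (2*b^2 - 7*b + 3)/(2*(b^2 - 3*b + 2))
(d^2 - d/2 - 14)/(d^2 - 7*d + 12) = (d + 7/2)/(d - 3)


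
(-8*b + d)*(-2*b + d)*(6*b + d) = 96*b^3 - 44*b^2*d - 4*b*d^2 + d^3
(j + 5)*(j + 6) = j^2 + 11*j + 30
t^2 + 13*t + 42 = (t + 6)*(t + 7)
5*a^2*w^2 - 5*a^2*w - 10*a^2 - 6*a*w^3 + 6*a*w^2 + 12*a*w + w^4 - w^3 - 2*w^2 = (-5*a + w)*(-a + w)*(w - 2)*(w + 1)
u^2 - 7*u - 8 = (u - 8)*(u + 1)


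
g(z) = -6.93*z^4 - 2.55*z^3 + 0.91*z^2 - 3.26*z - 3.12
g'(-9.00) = 19568.59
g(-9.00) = -43508.85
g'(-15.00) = 91803.19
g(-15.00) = -341974.47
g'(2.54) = -502.24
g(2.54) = -335.76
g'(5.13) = -3937.61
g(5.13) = -5139.73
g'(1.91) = -220.84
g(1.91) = -116.02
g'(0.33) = -4.49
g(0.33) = -4.27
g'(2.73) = -619.31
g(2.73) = -442.05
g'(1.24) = -65.62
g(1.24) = -27.01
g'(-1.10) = 22.38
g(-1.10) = -5.19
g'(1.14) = -52.20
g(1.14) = -21.14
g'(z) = -27.72*z^3 - 7.65*z^2 + 1.82*z - 3.26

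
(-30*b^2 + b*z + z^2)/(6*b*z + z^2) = (-5*b + z)/z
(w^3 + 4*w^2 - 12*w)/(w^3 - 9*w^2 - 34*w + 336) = w*(w - 2)/(w^2 - 15*w + 56)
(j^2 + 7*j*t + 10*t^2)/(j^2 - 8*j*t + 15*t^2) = (j^2 + 7*j*t + 10*t^2)/(j^2 - 8*j*t + 15*t^2)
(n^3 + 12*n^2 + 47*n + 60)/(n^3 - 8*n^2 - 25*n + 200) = (n^2 + 7*n + 12)/(n^2 - 13*n + 40)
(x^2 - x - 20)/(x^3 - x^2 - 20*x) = 1/x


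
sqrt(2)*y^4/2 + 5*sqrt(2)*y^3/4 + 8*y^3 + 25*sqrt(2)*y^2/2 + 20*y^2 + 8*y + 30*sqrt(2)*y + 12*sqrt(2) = (y + 1/2)*(y + 2*sqrt(2))*(y + 6*sqrt(2))*(sqrt(2)*y/2 + sqrt(2))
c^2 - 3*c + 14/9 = (c - 7/3)*(c - 2/3)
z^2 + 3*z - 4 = (z - 1)*(z + 4)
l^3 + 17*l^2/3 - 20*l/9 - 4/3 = (l - 2/3)*(l + 1/3)*(l + 6)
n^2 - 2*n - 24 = (n - 6)*(n + 4)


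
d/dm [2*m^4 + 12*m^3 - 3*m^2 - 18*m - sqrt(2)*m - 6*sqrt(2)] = 8*m^3 + 36*m^2 - 6*m - 18 - sqrt(2)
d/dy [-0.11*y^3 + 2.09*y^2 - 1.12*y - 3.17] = -0.33*y^2 + 4.18*y - 1.12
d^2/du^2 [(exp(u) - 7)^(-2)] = (4*exp(u) + 14)*exp(u)/(exp(u) - 7)^4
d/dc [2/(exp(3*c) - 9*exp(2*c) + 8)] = 6*(6 - exp(c))*exp(2*c)/(exp(3*c) - 9*exp(2*c) + 8)^2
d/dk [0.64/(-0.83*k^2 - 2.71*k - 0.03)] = (1.0624*k + 1.7344)/(0.83*k^2 + 2.71*k + 0.03)^2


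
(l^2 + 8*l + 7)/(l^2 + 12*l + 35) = (l + 1)/(l + 5)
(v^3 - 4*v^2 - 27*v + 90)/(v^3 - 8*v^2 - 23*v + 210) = (v - 3)/(v - 7)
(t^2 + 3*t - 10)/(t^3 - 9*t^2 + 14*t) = (t + 5)/(t*(t - 7))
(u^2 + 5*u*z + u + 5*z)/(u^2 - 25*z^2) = (-u - 1)/(-u + 5*z)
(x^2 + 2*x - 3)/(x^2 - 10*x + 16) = (x^2 + 2*x - 3)/(x^2 - 10*x + 16)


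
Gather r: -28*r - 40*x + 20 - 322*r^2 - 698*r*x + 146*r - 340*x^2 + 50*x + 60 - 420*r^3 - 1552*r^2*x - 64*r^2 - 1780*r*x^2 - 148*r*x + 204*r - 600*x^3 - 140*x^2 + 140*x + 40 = -420*r^3 + r^2*(-1552*x - 386) + r*(-1780*x^2 - 846*x + 322) - 600*x^3 - 480*x^2 + 150*x + 120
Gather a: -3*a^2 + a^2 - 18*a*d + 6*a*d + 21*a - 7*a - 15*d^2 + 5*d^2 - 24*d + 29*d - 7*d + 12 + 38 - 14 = -2*a^2 + a*(14 - 12*d) - 10*d^2 - 2*d + 36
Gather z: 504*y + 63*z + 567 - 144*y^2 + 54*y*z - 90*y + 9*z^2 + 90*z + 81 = -144*y^2 + 414*y + 9*z^2 + z*(54*y + 153) + 648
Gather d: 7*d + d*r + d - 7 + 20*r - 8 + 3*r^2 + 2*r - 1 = d*(r + 8) + 3*r^2 + 22*r - 16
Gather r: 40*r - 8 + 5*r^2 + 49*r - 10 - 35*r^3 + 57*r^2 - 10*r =-35*r^3 + 62*r^2 + 79*r - 18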